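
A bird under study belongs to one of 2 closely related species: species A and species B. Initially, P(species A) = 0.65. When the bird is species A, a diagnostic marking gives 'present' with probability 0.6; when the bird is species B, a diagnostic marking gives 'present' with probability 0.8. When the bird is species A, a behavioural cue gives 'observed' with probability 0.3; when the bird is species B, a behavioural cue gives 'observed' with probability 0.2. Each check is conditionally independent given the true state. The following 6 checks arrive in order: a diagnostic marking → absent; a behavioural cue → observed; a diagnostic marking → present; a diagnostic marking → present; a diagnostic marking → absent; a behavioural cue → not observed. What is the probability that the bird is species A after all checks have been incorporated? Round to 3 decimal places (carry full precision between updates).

0.846

After a diagnostic marking='absent': P(species A) = 0.4·0.6500 / (0.4·0.6500 + 0.2·0.3500) ≈ 0.7879
After a behavioural cue='observed': P(species A) = 0.3·0.7879 / (0.3·0.7879 + 0.2·0.2121) ≈ 0.8478
After a diagnostic marking='present': P(species A) = 0.6·0.8478 / (0.6·0.8478 + 0.8·0.1522) ≈ 0.8069
After a diagnostic marking='present': P(species A) = 0.6·0.8069 / (0.6·0.8069 + 0.8·0.1931) ≈ 0.7581
After a diagnostic marking='absent': P(species A) = 0.4·0.7581 / (0.4·0.7581 + 0.2·0.2419) ≈ 0.8624
After a behavioural cue='not observed': P(species A) = 0.7·0.8624 / (0.7·0.8624 + 0.8·0.1376) ≈ 0.8458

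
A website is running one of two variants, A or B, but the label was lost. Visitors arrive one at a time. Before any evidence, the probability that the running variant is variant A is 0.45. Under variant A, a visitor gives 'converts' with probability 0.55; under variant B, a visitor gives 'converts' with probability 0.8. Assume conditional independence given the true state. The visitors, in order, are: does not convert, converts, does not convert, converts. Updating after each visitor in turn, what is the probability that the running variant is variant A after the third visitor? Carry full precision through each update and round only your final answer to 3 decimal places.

0.740

After 'does not convert': P(A) = 0.45·0.4500 / (0.45·0.4500 + 0.2·0.5500) ≈ 0.6480
After 'converts': P(A) = 0.55·0.6480 / (0.55·0.6480 + 0.8·0.3520) ≈ 0.5586
After 'does not convert': P(A) = 0.45·0.5586 / (0.45·0.5586 + 0.2·0.4414) ≈ 0.7401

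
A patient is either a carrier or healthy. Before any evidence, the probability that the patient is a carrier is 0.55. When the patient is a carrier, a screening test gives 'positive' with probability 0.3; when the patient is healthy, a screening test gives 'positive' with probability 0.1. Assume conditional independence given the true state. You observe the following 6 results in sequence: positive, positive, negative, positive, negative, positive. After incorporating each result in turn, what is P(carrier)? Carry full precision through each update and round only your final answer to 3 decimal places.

0.984

After 'positive': P(carrier) = 0.3·0.5500 / (0.3·0.5500 + 0.1·0.4500) ≈ 0.7857
After 'positive': P(carrier) = 0.3·0.7857 / (0.3·0.7857 + 0.1·0.2143) ≈ 0.9167
After 'negative': P(carrier) = 0.7·0.9167 / (0.7·0.9167 + 0.9·0.0833) ≈ 0.8953
After 'positive': P(carrier) = 0.3·0.8953 / (0.3·0.8953 + 0.1·0.1047) ≈ 0.9625
After 'negative': P(carrier) = 0.7·0.9625 / (0.7·0.9625 + 0.9·0.0375) ≈ 0.9523
After 'positive': P(carrier) = 0.3·0.9523 / (0.3·0.9523 + 0.1·0.0477) ≈ 0.9836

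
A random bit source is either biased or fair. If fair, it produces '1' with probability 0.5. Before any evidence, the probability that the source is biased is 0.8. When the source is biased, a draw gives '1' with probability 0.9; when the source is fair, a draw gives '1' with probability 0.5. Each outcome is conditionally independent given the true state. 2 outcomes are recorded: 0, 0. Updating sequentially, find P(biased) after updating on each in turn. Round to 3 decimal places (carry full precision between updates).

0.138

Each posterior becomes the prior for the next update.
After '0': P(biased) = 0.1·0.8000 / (0.1·0.8000 + 0.5·0.2000) ≈ 0.4444
After '0': P(biased) = 0.1·0.4444 / (0.1·0.4444 + 0.5·0.5556) ≈ 0.1379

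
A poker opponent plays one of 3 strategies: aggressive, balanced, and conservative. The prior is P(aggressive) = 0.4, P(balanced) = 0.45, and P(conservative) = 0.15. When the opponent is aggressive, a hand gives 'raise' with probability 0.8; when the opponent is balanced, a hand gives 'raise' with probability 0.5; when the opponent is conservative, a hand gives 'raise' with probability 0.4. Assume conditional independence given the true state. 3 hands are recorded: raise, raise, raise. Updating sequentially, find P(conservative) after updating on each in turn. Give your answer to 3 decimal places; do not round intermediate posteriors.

0.035

Each posterior becomes the prior for the next update.
After 'raise': normaliser = 0.8·0.4000 + 0.5·0.4500 + 0.4·0.1500; P(aggressive) ≈ 0.5289, P(balanced) ≈ 0.3719, P(conservative) ≈ 0.0992
After 'raise': normaliser = 0.8·0.5289 + 0.5·0.3719 + 0.4·0.0992; P(aggressive) ≈ 0.6522, P(balanced) ≈ 0.2866, P(conservative) ≈ 0.0611
After 'raise': normaliser = 0.8·0.6522 + 0.5·0.2866 + 0.4·0.0611; P(aggressive) ≈ 0.7567, P(balanced) ≈ 0.2078, P(conservative) ≈ 0.0355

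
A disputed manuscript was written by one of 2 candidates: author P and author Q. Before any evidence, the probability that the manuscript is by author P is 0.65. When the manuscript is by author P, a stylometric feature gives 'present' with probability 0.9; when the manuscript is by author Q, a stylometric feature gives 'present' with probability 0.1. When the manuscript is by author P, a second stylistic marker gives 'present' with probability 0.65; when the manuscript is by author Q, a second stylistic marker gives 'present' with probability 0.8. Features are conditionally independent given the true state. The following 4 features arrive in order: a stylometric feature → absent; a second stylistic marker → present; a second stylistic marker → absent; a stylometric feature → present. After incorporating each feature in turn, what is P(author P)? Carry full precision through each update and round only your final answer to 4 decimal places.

0.7253

After a stylometric feature='absent': P(author P) = 0.1·0.6500 / (0.1·0.6500 + 0.9·0.3500) ≈ 0.1711
After a second stylistic marker='present': P(author P) = 0.65·0.1711 / (0.65·0.1711 + 0.8·0.8289) ≈ 0.1436
After a second stylistic marker='absent': P(author P) = 0.35·0.1436 / (0.35·0.1436 + 0.2·0.8564) ≈ 0.2268
After a stylometric feature='present': P(author P) = 0.9·0.2268 / (0.9·0.2268 + 0.1·0.7732) ≈ 0.7253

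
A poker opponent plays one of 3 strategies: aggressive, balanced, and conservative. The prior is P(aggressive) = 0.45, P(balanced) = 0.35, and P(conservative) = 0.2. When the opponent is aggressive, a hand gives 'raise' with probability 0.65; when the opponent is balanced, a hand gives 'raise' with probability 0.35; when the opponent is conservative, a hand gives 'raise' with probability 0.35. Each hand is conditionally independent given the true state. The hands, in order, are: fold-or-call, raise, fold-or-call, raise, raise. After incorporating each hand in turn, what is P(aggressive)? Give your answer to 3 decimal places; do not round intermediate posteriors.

Each posterior becomes the prior for the next update.
After 'fold-or-call': normaliser = 0.35·0.4500 + 0.65·0.3500 + 0.65·0.2000; P(aggressive) ≈ 0.3058, P(balanced) ≈ 0.4417, P(conservative) ≈ 0.2524
After 'raise': normaliser = 0.65·0.3058 + 0.35·0.4417 + 0.35·0.2524; P(aggressive) ≈ 0.4500, P(balanced) ≈ 0.3500, P(conservative) ≈ 0.2000
After 'fold-or-call': normaliser = 0.35·0.4500 + 0.65·0.3500 + 0.65·0.2000; P(aggressive) ≈ 0.3058, P(balanced) ≈ 0.4417, P(conservative) ≈ 0.2524
After 'raise': normaliser = 0.65·0.3058 + 0.35·0.4417 + 0.35·0.2524; P(aggressive) ≈ 0.4500, P(balanced) ≈ 0.3500, P(conservative) ≈ 0.2000
After 'raise': normaliser = 0.65·0.4500 + 0.35·0.3500 + 0.35·0.2000; P(aggressive) ≈ 0.6031, P(balanced) ≈ 0.2526, P(conservative) ≈ 0.1443

0.603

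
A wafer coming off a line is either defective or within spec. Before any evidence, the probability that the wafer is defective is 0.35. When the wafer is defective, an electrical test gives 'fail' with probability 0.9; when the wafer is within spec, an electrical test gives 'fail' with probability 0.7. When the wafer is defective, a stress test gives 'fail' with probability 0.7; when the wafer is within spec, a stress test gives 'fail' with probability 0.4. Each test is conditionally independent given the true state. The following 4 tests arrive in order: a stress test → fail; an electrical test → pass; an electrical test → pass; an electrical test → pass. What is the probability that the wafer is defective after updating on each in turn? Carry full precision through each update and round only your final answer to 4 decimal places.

0.0337

Each posterior becomes the prior for the next update.
After a stress test='fail': P(defective) = 0.7·0.3500 / (0.7·0.3500 + 0.4·0.6500) ≈ 0.4851
After an electrical test='pass': P(defective) = 0.1·0.4851 / (0.1·0.4851 + 0.3·0.5149) ≈ 0.2390
After an electrical test='pass': P(defective) = 0.1·0.2390 / (0.1·0.2390 + 0.3·0.7610) ≈ 0.0948
After an electrical test='pass': P(defective) = 0.1·0.0948 / (0.1·0.0948 + 0.3·0.9052) ≈ 0.0337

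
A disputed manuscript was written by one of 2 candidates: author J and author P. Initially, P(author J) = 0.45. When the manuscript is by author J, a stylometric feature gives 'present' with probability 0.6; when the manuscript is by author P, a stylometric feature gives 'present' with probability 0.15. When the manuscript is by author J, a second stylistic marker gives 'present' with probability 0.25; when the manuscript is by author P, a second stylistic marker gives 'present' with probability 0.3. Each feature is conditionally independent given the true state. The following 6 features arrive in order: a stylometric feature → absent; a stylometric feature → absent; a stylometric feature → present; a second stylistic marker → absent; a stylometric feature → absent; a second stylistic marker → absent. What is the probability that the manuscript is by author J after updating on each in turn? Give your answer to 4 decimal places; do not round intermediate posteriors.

0.2814

After a stylometric feature='absent': P(author J) = 0.4·0.4500 / (0.4·0.4500 + 0.85·0.5500) ≈ 0.2780
After a stylometric feature='absent': P(author J) = 0.4·0.2780 / (0.4·0.2780 + 0.85·0.7220) ≈ 0.1534
After a stylometric feature='present': P(author J) = 0.6·0.1534 / (0.6·0.1534 + 0.15·0.8466) ≈ 0.4202
After a second stylistic marker='absent': P(author J) = 0.75·0.4202 / (0.75·0.4202 + 0.7·0.5798) ≈ 0.4371
After a stylometric feature='absent': P(author J) = 0.4·0.4371 / (0.4·0.4371 + 0.85·0.5629) ≈ 0.2676
After a second stylistic marker='absent': P(author J) = 0.75·0.2676 / (0.75·0.2676 + 0.7·0.7324) ≈ 0.2814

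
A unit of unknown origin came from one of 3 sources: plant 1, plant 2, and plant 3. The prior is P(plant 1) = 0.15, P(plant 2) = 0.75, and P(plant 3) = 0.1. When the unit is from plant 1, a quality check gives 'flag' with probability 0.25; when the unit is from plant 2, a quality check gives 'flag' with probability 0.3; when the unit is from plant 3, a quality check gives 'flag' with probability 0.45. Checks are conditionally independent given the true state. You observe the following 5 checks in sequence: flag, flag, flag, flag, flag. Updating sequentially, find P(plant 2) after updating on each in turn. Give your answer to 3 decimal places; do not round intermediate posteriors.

0.478

After 'flag': normaliser = 0.25·0.1500 + 0.3·0.7500 + 0.45·0.1000; P(plant 1) ≈ 0.1220, P(plant 2) ≈ 0.7317, P(plant 3) ≈ 0.1463
After 'flag': normaliser = 0.25·0.1220 + 0.3·0.7317 + 0.45·0.1463; P(plant 1) ≈ 0.0965, P(plant 2) ≈ 0.6950, P(plant 3) ≈ 0.2085
After 'flag': normaliser = 0.25·0.0965 + 0.3·0.6950 + 0.45·0.2085; P(plant 1) ≈ 0.0739, P(plant 2) ≈ 0.6387, P(plant 3) ≈ 0.2874
After 'flag': normaliser = 0.25·0.0739 + 0.3·0.6387 + 0.45·0.2874; P(plant 1) ≈ 0.0544, P(plant 2) ≈ 0.5645, P(plant 3) ≈ 0.3810
After 'flag': normaliser = 0.25·0.0544 + 0.3·0.5645 + 0.45·0.3810; P(plant 1) ≈ 0.0384, P(plant 2) ≈ 0.4778, P(plant 3) ≈ 0.4838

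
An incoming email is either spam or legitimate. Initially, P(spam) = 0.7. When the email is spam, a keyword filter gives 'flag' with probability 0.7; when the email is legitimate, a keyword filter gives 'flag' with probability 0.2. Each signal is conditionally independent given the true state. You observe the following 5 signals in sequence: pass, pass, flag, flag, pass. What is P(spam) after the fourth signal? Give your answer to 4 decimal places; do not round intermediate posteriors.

0.8008

After 'pass': P(spam) = 0.3·0.7000 / (0.3·0.7000 + 0.8·0.3000) ≈ 0.4667
After 'pass': P(spam) = 0.3·0.4667 / (0.3·0.4667 + 0.8·0.5333) ≈ 0.2471
After 'flag': P(spam) = 0.7·0.2471 / (0.7·0.2471 + 0.2·0.7529) ≈ 0.5345
After 'flag': P(spam) = 0.7·0.5345 / (0.7·0.5345 + 0.2·0.4655) ≈ 0.8008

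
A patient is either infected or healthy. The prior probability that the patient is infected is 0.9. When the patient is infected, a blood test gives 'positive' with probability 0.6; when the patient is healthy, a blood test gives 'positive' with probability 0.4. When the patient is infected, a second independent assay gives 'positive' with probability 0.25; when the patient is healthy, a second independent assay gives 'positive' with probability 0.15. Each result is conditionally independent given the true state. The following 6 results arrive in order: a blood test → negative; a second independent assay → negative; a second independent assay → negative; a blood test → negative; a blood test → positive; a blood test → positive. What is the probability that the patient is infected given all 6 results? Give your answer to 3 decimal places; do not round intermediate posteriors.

0.875

After a blood test='negative': P(infected) = 0.4·0.9000 / (0.4·0.9000 + 0.6·0.1000) ≈ 0.8571
After a second independent assay='negative': P(infected) = 0.75·0.8571 / (0.75·0.8571 + 0.85·0.1429) ≈ 0.8411
After a second independent assay='negative': P(infected) = 0.75·0.8411 / (0.75·0.8411 + 0.85·0.1589) ≈ 0.8237
After a blood test='negative': P(infected) = 0.4·0.8237 / (0.4·0.8237 + 0.6·0.1763) ≈ 0.7569
After a blood test='positive': P(infected) = 0.6·0.7569 / (0.6·0.7569 + 0.4·0.2431) ≈ 0.8237
After a blood test='positive': P(infected) = 0.6·0.8237 / (0.6·0.8237 + 0.4·0.1763) ≈ 0.8751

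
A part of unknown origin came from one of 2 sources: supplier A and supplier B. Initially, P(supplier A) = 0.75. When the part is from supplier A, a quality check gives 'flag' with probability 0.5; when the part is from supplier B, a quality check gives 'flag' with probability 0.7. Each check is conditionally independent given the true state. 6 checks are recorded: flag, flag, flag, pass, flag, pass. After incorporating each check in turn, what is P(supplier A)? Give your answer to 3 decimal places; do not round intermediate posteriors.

0.684

After 'flag': P(supplier A) = 0.5·0.7500 / (0.5·0.7500 + 0.7·0.2500) ≈ 0.6818
After 'flag': P(supplier A) = 0.5·0.6818 / (0.5·0.6818 + 0.7·0.3182) ≈ 0.6048
After 'flag': P(supplier A) = 0.5·0.6048 / (0.5·0.6048 + 0.7·0.3952) ≈ 0.5223
After 'pass': P(supplier A) = 0.5·0.5223 / (0.5·0.5223 + 0.3·0.4777) ≈ 0.6457
After 'flag': P(supplier A) = 0.5·0.6457 / (0.5·0.6457 + 0.7·0.3543) ≈ 0.5655
After 'pass': P(supplier A) = 0.5·0.5655 / (0.5·0.5655 + 0.3·0.4345) ≈ 0.6845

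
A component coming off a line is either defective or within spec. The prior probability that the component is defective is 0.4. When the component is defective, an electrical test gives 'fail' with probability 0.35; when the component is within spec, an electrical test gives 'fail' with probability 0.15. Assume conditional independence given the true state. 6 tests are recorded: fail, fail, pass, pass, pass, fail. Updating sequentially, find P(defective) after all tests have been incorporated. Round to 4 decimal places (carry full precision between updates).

0.7911

After 'fail': P(defective) = 0.35·0.4000 / (0.35·0.4000 + 0.15·0.6000) ≈ 0.6087
After 'fail': P(defective) = 0.35·0.6087 / (0.35·0.6087 + 0.15·0.3913) ≈ 0.7840
After 'pass': P(defective) = 0.65·0.7840 / (0.65·0.7840 + 0.85·0.2160) ≈ 0.7351
After 'pass': P(defective) = 0.65·0.7351 / (0.65·0.7351 + 0.85·0.2649) ≈ 0.6797
After 'pass': P(defective) = 0.65·0.6797 / (0.65·0.6797 + 0.85·0.3203) ≈ 0.6188
After 'fail': P(defective) = 0.35·0.6188 / (0.35·0.6188 + 0.15·0.3812) ≈ 0.7911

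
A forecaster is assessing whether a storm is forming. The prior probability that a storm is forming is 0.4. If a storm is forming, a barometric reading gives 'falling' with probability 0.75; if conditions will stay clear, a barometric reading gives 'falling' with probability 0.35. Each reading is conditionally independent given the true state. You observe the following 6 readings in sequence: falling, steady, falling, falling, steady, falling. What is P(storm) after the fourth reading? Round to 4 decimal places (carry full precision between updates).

0.7161

After 'falling': P(storm) = 0.75·0.4000 / (0.75·0.4000 + 0.35·0.6000) ≈ 0.5882
After 'steady': P(storm) = 0.25·0.5882 / (0.25·0.5882 + 0.65·0.4118) ≈ 0.3546
After 'falling': P(storm) = 0.75·0.3546 / (0.75·0.3546 + 0.35·0.6454) ≈ 0.5407
After 'falling': P(storm) = 0.75·0.5407 / (0.75·0.5407 + 0.35·0.4593) ≈ 0.7161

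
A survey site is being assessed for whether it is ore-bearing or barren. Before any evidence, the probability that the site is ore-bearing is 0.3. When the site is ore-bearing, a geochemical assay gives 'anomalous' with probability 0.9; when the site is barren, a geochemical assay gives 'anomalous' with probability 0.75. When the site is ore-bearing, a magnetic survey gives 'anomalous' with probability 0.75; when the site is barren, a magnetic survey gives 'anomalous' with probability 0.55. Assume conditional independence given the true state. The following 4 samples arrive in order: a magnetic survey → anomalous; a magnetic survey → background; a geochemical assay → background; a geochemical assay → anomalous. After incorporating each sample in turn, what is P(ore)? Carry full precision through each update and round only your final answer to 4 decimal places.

0.1348

After a magnetic survey='anomalous': P(ore) = 0.75·0.3000 / (0.75·0.3000 + 0.55·0.7000) ≈ 0.3689
After a magnetic survey='background': P(ore) = 0.25·0.3689 / (0.25·0.3689 + 0.45·0.6311) ≈ 0.2451
After a geochemical assay='background': P(ore) = 0.1·0.2451 / (0.1·0.2451 + 0.25·0.7549) ≈ 0.1149
After a geochemical assay='anomalous': P(ore) = 0.9·0.1149 / (0.9·0.1149 + 0.75·0.8851) ≈ 0.1348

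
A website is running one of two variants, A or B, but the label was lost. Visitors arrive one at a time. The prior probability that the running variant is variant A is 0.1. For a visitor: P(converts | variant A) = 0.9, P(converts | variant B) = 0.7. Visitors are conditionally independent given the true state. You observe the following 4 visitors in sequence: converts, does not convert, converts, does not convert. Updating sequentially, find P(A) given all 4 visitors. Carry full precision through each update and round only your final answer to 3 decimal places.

Each posterior becomes the prior for the next update.
After 'converts': P(A) = 0.9·0.1000 / (0.9·0.1000 + 0.7·0.9000) ≈ 0.1250
After 'does not convert': P(A) = 0.1·0.1250 / (0.1·0.1250 + 0.3·0.8750) ≈ 0.0455
After 'converts': P(A) = 0.9·0.0455 / (0.9·0.0455 + 0.7·0.9545) ≈ 0.0577
After 'does not convert': P(A) = 0.1·0.0577 / (0.1·0.0577 + 0.3·0.9423) ≈ 0.0200

0.020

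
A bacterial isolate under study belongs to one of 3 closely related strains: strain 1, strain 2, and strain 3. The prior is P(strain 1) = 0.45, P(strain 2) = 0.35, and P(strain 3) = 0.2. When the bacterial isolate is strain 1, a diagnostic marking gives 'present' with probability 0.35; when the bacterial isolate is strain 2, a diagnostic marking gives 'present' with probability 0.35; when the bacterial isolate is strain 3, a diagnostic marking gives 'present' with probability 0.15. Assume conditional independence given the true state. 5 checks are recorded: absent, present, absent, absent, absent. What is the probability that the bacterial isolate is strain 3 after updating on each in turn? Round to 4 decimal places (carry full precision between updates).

After 'absent': normaliser = 0.65·0.4500 + 0.65·0.3500 + 0.85·0.2000; P(strain 1) ≈ 0.4239, P(strain 2) ≈ 0.3297, P(strain 3) ≈ 0.2464
After 'present': normaliser = 0.35·0.4239 + 0.35·0.3297 + 0.15·0.2464; P(strain 1) ≈ 0.4934, P(strain 2) ≈ 0.3837, P(strain 3) ≈ 0.1229
After 'absent': normaliser = 0.65·0.4934 + 0.65·0.3837 + 0.85·0.1229; P(strain 1) ≈ 0.4754, P(strain 2) ≈ 0.3698, P(strain 3) ≈ 0.1548
After 'absent': normaliser = 0.65·0.4754 + 0.65·0.3698 + 0.85·0.1548; P(strain 1) ≈ 0.4538, P(strain 2) ≈ 0.3529, P(strain 3) ≈ 0.1933
After 'absent': normaliser = 0.65·0.4538 + 0.65·0.3529 + 0.85·0.1933; P(strain 1) ≈ 0.4283, P(strain 2) ≈ 0.3331, P(strain 3) ≈ 0.2386

0.2386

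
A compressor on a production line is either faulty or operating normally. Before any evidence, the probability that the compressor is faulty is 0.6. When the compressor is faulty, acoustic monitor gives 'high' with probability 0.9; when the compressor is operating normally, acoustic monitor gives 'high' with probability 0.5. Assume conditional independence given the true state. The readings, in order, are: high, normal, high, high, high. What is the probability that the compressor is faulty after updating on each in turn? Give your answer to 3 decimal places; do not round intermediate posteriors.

After 'high': P(faulty) = 0.9·0.6000 / (0.9·0.6000 + 0.5·0.4000) ≈ 0.7297
After 'normal': P(faulty) = 0.1·0.7297 / (0.1·0.7297 + 0.5·0.2703) ≈ 0.3506
After 'high': P(faulty) = 0.9·0.3506 / (0.9·0.3506 + 0.5·0.6494) ≈ 0.4929
After 'high': P(faulty) = 0.9·0.4929 / (0.9·0.4929 + 0.5·0.5071) ≈ 0.6363
After 'high': P(faulty) = 0.9·0.6363 / (0.9·0.6363 + 0.5·0.3637) ≈ 0.7590

0.759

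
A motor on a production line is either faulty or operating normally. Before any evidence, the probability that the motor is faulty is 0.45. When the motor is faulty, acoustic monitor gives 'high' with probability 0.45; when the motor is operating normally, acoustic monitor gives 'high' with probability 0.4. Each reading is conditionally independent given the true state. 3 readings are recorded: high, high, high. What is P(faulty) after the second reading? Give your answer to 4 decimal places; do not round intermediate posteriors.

0.5087

After 'high': P(faulty) = 0.45·0.4500 / (0.45·0.4500 + 0.4·0.5500) ≈ 0.4793
After 'high': P(faulty) = 0.45·0.4793 / (0.45·0.4793 + 0.4·0.5207) ≈ 0.5087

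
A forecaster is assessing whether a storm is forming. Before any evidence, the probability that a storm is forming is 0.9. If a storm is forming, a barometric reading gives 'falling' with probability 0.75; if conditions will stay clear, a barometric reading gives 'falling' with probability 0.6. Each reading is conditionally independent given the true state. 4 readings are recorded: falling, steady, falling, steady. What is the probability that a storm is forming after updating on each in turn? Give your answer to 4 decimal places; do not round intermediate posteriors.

After 'falling': P(storm) = 0.75·0.9000 / (0.75·0.9000 + 0.6·0.1000) ≈ 0.9184
After 'steady': P(storm) = 0.25·0.9184 / (0.25·0.9184 + 0.4·0.0816) ≈ 0.8755
After 'falling': P(storm) = 0.75·0.8755 / (0.75·0.8755 + 0.6·0.1245) ≈ 0.8978
After 'steady': P(storm) = 0.25·0.8978 / (0.25·0.8978 + 0.4·0.1022) ≈ 0.8460

0.8460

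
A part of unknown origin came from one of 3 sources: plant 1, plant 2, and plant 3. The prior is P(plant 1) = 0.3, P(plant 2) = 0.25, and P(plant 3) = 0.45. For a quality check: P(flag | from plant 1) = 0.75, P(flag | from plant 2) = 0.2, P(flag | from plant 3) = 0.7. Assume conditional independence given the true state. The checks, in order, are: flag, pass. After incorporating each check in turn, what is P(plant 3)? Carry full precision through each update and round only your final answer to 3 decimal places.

0.495

After 'flag': normaliser = 0.75·0.3000 + 0.2·0.2500 + 0.7·0.4500; P(plant 1) ≈ 0.3814, P(plant 2) ≈ 0.0847, P(plant 3) ≈ 0.5339
After 'pass': normaliser = 0.25·0.3814 + 0.8·0.0847 + 0.3·0.5339; P(plant 1) ≈ 0.2949, P(plant 2) ≈ 0.2097, P(plant 3) ≈ 0.4954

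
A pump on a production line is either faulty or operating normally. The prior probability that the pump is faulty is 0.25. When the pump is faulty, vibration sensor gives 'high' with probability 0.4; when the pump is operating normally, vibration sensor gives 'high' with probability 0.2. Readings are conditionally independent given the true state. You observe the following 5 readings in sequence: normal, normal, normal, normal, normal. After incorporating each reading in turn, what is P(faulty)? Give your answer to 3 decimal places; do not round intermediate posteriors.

0.073

Each posterior becomes the prior for the next update.
After 'normal': P(faulty) = 0.6·0.2500 / (0.6·0.2500 + 0.8·0.7500) ≈ 0.2000
After 'normal': P(faulty) = 0.6·0.2000 / (0.6·0.2000 + 0.8·0.8000) ≈ 0.1579
After 'normal': P(faulty) = 0.6·0.1579 / (0.6·0.1579 + 0.8·0.8421) ≈ 0.1233
After 'normal': P(faulty) = 0.6·0.1233 / (0.6·0.1233 + 0.8·0.8767) ≈ 0.0954
After 'normal': P(faulty) = 0.6·0.0954 / (0.6·0.0954 + 0.8·0.9046) ≈ 0.0733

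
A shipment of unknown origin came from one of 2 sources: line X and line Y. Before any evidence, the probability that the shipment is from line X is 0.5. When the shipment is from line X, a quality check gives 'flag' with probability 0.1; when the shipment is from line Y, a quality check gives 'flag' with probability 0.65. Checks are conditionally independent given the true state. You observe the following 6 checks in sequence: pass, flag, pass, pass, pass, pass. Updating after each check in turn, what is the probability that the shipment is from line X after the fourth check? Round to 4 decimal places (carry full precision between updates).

After 'pass': P(line X) = 0.9·0.5000 / (0.9·0.5000 + 0.35·0.5000) ≈ 0.7200
After 'flag': P(line X) = 0.1·0.7200 / (0.1·0.7200 + 0.65·0.2800) ≈ 0.2835
After 'pass': P(line X) = 0.9·0.2835 / (0.9·0.2835 + 0.35·0.7165) ≈ 0.5043
After 'pass': P(line X) = 0.9·0.5043 / (0.9·0.5043 + 0.35·0.4957) ≈ 0.7234

0.7234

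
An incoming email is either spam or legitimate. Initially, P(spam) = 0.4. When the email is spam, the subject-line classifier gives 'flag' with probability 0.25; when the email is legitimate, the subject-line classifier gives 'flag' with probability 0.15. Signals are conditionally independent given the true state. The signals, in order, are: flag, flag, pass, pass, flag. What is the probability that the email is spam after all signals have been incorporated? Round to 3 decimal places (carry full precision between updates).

Each posterior becomes the prior for the next update.
After 'flag': P(spam) = 0.25·0.4000 / (0.25·0.4000 + 0.15·0.6000) ≈ 0.5263
After 'flag': P(spam) = 0.25·0.5263 / (0.25·0.5263 + 0.15·0.4737) ≈ 0.6494
After 'pass': P(spam) = 0.75·0.6494 / (0.75·0.6494 + 0.85·0.3506) ≈ 0.6203
After 'pass': P(spam) = 0.75·0.6203 / (0.75·0.6203 + 0.85·0.3797) ≈ 0.5905
After 'flag': P(spam) = 0.25·0.5905 / (0.25·0.5905 + 0.15·0.4095) ≈ 0.7061

0.706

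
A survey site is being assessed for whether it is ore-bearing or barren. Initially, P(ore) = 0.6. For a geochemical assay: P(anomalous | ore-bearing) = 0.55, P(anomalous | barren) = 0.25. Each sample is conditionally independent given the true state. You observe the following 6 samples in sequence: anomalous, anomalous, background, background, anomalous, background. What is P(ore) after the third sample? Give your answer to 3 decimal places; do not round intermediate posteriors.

0.813

After 'anomalous': P(ore) = 0.55·0.6000 / (0.55·0.6000 + 0.25·0.4000) ≈ 0.7674
After 'anomalous': P(ore) = 0.55·0.7674 / (0.55·0.7674 + 0.25·0.2326) ≈ 0.8789
After 'background': P(ore) = 0.45·0.8789 / (0.45·0.8789 + 0.75·0.1211) ≈ 0.8133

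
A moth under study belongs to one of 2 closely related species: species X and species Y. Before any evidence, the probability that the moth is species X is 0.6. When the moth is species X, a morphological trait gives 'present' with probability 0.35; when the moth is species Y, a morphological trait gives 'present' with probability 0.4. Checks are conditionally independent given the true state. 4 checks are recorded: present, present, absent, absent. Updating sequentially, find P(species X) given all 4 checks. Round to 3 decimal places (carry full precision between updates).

After 'present': P(species X) = 0.35·0.6000 / (0.35·0.6000 + 0.4·0.4000) ≈ 0.5676
After 'present': P(species X) = 0.35·0.5676 / (0.35·0.5676 + 0.4·0.4324) ≈ 0.5345
After 'absent': P(species X) = 0.65·0.5345 / (0.65·0.5345 + 0.6·0.4655) ≈ 0.5544
After 'absent': P(species X) = 0.65·0.5544 / (0.65·0.5544 + 0.6·0.4456) ≈ 0.5741

0.574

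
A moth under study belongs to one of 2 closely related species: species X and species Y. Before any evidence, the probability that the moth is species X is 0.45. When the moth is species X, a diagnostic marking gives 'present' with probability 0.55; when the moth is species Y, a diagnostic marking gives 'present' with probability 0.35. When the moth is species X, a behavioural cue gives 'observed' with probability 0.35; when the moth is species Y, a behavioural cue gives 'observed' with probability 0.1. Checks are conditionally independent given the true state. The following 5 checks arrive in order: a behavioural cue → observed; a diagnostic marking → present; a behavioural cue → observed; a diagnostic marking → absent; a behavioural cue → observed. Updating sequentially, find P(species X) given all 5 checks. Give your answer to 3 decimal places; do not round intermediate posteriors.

After a behavioural cue='observed': P(species X) = 0.35·0.4500 / (0.35·0.4500 + 0.1·0.5500) ≈ 0.7412
After a diagnostic marking='present': P(species X) = 0.55·0.7412 / (0.55·0.7412 + 0.35·0.2588) ≈ 0.8182
After a behavioural cue='observed': P(species X) = 0.35·0.8182 / (0.35·0.8182 + 0.1·0.1818) ≈ 0.9403
After a diagnostic marking='absent': P(species X) = 0.45·0.9403 / (0.45·0.9403 + 0.65·0.0597) ≈ 0.9160
After a behavioural cue='observed': P(species X) = 0.35·0.9160 / (0.35·0.9160 + 0.1·0.0840) ≈ 0.9745

0.974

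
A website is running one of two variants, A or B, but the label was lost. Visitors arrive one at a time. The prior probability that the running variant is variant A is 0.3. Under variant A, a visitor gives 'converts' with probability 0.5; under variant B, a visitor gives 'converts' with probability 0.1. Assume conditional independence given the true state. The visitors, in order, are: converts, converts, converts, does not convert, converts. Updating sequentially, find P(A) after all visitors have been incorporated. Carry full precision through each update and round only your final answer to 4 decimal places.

0.9933

After 'converts': P(A) = 0.5·0.3000 / (0.5·0.3000 + 0.1·0.7000) ≈ 0.6818
After 'converts': P(A) = 0.5·0.6818 / (0.5·0.6818 + 0.1·0.3182) ≈ 0.9146
After 'converts': P(A) = 0.5·0.9146 / (0.5·0.9146 + 0.1·0.0854) ≈ 0.9817
After 'does not convert': P(A) = 0.5·0.9817 / (0.5·0.9817 + 0.9·0.0183) ≈ 0.9675
After 'converts': P(A) = 0.5·0.9675 / (0.5·0.9675 + 0.1·0.0325) ≈ 0.9933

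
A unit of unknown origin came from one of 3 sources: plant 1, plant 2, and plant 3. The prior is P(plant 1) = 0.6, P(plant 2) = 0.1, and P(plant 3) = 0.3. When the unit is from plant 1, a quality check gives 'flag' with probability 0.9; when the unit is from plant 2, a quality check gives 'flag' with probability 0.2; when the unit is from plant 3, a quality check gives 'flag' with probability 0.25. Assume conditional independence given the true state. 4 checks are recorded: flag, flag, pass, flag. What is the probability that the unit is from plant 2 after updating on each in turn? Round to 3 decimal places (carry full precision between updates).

After 'flag': normaliser = 0.9·0.6000 + 0.2·0.1000 + 0.25·0.3000; P(plant 1) ≈ 0.8504, P(plant 2) ≈ 0.0315, P(plant 3) ≈ 0.1181
After 'flag': normaliser = 0.9·0.8504 + 0.2·0.0315 + 0.25·0.1181; P(plant 1) ≈ 0.9553, P(plant 2) ≈ 0.0079, P(plant 3) ≈ 0.0369
After 'pass': normaliser = 0.1·0.9553 + 0.8·0.0079 + 0.75·0.0369; P(plant 1) ≈ 0.7379, P(plant 2) ≈ 0.0486, P(plant 3) ≈ 0.2135
After 'flag': normaliser = 0.9·0.7379 + 0.2·0.0486 + 0.25·0.2135; P(plant 1) ≈ 0.9132, P(plant 2) ≈ 0.0134, P(plant 3) ≈ 0.0734

0.013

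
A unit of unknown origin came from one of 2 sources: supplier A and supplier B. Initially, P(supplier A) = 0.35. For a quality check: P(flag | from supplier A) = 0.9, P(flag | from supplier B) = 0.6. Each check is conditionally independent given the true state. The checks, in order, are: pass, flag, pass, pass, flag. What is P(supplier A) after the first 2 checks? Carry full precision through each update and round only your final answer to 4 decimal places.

0.1680

After 'pass': P(supplier A) = 0.1·0.3500 / (0.1·0.3500 + 0.4·0.6500) ≈ 0.1186
After 'flag': P(supplier A) = 0.9·0.1186 / (0.9·0.1186 + 0.6·0.8814) ≈ 0.1680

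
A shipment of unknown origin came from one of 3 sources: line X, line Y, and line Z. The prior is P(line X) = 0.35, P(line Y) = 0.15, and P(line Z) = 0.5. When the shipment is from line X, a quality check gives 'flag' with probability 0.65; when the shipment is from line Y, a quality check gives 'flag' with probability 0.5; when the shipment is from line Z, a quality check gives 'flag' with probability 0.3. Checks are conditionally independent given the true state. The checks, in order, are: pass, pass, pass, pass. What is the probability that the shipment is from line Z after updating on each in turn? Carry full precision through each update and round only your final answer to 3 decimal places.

0.891

Apply Bayes' rule sequentially, carrying P(line Z) forward.
After 'pass': normaliser = 0.35·0.3500 + 0.5·0.1500 + 0.7·0.5000; P(line X) ≈ 0.2237, P(line Y) ≈ 0.1370, P(line Z) ≈ 0.6393
After 'pass': normaliser = 0.35·0.2237 + 0.5·0.1370 + 0.7·0.6393; P(line X) ≈ 0.1318, P(line Y) ≈ 0.1153, P(line Z) ≈ 0.7530
After 'pass': normaliser = 0.35·0.1318 + 0.5·0.1153 + 0.7·0.7530; P(line X) ≈ 0.0731, P(line Y) ≈ 0.0913, P(line Z) ≈ 0.8355
After 'pass': normaliser = 0.35·0.0731 + 0.5·0.0913 + 0.7·0.8355; P(line X) ≈ 0.0390, P(line Y) ≈ 0.0696, P(line Z) ≈ 0.8914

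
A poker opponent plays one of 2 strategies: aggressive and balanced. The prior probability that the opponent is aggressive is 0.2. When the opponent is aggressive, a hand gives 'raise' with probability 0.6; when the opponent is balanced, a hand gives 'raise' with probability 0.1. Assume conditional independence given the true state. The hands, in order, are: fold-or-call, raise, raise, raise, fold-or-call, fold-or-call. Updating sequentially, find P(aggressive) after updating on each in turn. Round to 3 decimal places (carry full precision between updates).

After 'fold-or-call': P(aggressive) = 0.4·0.2000 / (0.4·0.2000 + 0.9·0.8000) ≈ 0.1000
After 'raise': P(aggressive) = 0.6·0.1000 / (0.6·0.1000 + 0.1·0.9000) ≈ 0.4000
After 'raise': P(aggressive) = 0.6·0.4000 / (0.6·0.4000 + 0.1·0.6000) ≈ 0.8000
After 'raise': P(aggressive) = 0.6·0.8000 / (0.6·0.8000 + 0.1·0.2000) ≈ 0.9600
After 'fold-or-call': P(aggressive) = 0.4·0.9600 / (0.4·0.9600 + 0.9·0.0400) ≈ 0.9143
After 'fold-or-call': P(aggressive) = 0.4·0.9143 / (0.4·0.9143 + 0.9·0.0857) ≈ 0.8258

0.826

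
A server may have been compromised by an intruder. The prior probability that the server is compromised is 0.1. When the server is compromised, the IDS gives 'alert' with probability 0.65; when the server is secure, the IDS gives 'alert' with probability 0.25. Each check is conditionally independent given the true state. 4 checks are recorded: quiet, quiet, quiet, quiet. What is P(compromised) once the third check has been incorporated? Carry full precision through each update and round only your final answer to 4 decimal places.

0.0112

After 'quiet': P(compromised) = 0.35·0.1000 / (0.35·0.1000 + 0.75·0.9000) ≈ 0.0493
After 'quiet': P(compromised) = 0.35·0.0493 / (0.35·0.0493 + 0.75·0.9507) ≈ 0.0236
After 'quiet': P(compromised) = 0.35·0.0236 / (0.35·0.0236 + 0.75·0.9764) ≈ 0.0112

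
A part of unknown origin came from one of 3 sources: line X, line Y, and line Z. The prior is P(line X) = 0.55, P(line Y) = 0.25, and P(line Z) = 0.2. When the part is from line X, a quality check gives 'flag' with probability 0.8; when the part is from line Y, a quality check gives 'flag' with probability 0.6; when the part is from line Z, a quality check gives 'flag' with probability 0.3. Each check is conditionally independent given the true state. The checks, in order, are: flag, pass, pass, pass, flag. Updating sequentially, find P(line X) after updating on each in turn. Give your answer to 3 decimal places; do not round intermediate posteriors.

After 'flag': normaliser = 0.8·0.5500 + 0.6·0.2500 + 0.3·0.2000; P(line X) ≈ 0.6769, P(line Y) ≈ 0.2308, P(line Z) ≈ 0.0923
After 'pass': normaliser = 0.2·0.6769 + 0.4·0.2308 + 0.7·0.0923; P(line X) ≈ 0.4632, P(line Y) ≈ 0.3158, P(line Z) ≈ 0.2211
After 'pass': normaliser = 0.2·0.4632 + 0.4·0.3158 + 0.7·0.2211; P(line X) ≈ 0.2479, P(line Y) ≈ 0.3380, P(line Z) ≈ 0.4141
After 'pass': normaliser = 0.2·0.2479 + 0.4·0.3380 + 0.7·0.4141; P(line X) ≈ 0.1045, P(line Y) ≈ 0.2849, P(line Z) ≈ 0.6107
After 'flag': normaliser = 0.8·0.1045 + 0.6·0.2849 + 0.3·0.6107; P(line X) ≈ 0.1909, P(line Y) ≈ 0.3905, P(line Z) ≈ 0.4186

0.191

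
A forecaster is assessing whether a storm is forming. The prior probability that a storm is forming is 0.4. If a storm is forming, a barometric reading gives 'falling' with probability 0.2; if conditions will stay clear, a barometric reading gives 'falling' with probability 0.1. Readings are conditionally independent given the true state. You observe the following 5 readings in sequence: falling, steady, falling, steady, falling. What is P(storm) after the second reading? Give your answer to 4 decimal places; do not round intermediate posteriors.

Each posterior becomes the prior for the next update.
After 'falling': P(storm) = 0.2·0.4000 / (0.2·0.4000 + 0.1·0.6000) ≈ 0.5714
After 'steady': P(storm) = 0.8·0.5714 / (0.8·0.5714 + 0.9·0.4286) ≈ 0.5424

0.5424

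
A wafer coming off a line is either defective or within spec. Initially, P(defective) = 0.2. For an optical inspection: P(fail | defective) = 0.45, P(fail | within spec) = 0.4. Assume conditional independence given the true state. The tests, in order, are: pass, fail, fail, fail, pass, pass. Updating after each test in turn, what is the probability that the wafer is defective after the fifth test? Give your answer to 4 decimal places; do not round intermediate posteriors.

0.2302

After 'pass': P(defective) = 0.55·0.2000 / (0.55·0.2000 + 0.6·0.8000) ≈ 0.1864
After 'fail': P(defective) = 0.45·0.1864 / (0.45·0.1864 + 0.4·0.8136) ≈ 0.2050
After 'fail': P(defective) = 0.45·0.2050 / (0.45·0.2050 + 0.4·0.7950) ≈ 0.2248
After 'fail': P(defective) = 0.45·0.2248 / (0.45·0.2248 + 0.4·0.7752) ≈ 0.2460
After 'pass': P(defective) = 0.55·0.2460 / (0.55·0.2460 + 0.6·0.7540) ≈ 0.2302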